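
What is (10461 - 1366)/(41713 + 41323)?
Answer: 9095/83036 ≈ 0.10953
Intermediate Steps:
(10461 - 1366)/(41713 + 41323) = 9095/83036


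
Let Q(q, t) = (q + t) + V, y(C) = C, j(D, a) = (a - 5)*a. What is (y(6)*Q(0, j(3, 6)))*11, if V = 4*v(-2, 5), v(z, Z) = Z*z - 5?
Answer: -3564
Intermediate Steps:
j(D, a) = a*(-5 + a) (j(D, a) = (-5 + a)*a = a*(-5 + a))
v(z, Z) = -5 + Z*z
V = -60 (V = 4*(-5 + 5*(-2)) = 4*(-5 - 10) = 4*(-15) = -60)
Q(q, t) = -60 + q + t (Q(q, t) = (q + t) - 60 = -60 + q + t)
(y(6)*Q(0, j(3, 6)))*11 = (6*(-60 + 0 + 6*(-5 + 6)))*11 = (6*(-60 + 0 + 6*1))*11 = (6*(-60 + 0 + 6))*11 = (6*(-54))*11 = -324*11 = -3564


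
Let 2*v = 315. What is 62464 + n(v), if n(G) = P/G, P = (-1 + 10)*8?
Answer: 2186256/35 ≈ 62464.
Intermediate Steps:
v = 315/2 (v = (½)*315 = 315/2 ≈ 157.50)
P = 72 (P = 9*8 = 72)
n(G) = 72/G
62464 + n(v) = 62464 + 72/(315/2) = 62464 + 72*(2/315) = 62464 + 16/35 = 2186256/35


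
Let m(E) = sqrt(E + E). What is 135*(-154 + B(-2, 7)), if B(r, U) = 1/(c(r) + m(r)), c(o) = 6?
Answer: -83079/4 - 27*I/4 ≈ -20770.0 - 6.75*I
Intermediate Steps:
m(E) = sqrt(2)*sqrt(E) (m(E) = sqrt(2*E) = sqrt(2)*sqrt(E))
B(r, U) = 1/(6 + sqrt(2)*sqrt(r))
135*(-154 + B(-2, 7)) = 135*(-154 + 1/(6 + sqrt(2)*sqrt(-2))) = 135*(-154 + 1/(6 + sqrt(2)*(I*sqrt(2)))) = 135*(-154 + 1/(6 + 2*I)) = 135*(-154 + (6 - 2*I)/40) = -20790 + 27*(6 - 2*I)/8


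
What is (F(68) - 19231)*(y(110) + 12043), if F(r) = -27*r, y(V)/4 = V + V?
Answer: -272248841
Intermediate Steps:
y(V) = 8*V (y(V) = 4*(V + V) = 4*(2*V) = 8*V)
(F(68) - 19231)*(y(110) + 12043) = (-27*68 - 19231)*(8*110 + 12043) = (-1836 - 19231)*(880 + 12043) = -21067*12923 = -272248841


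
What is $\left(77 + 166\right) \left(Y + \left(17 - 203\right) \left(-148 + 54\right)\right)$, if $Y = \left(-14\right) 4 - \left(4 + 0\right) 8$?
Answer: $4227228$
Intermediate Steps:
$Y = -88$ ($Y = -56 - 4 \cdot 8 = -56 - 32 = -88$)
$\left(77 + 166\right) \left(Y + \left(17 - 203\right) \left(-148 + 54\right)\right) = \left(77 + 166\right) \left(-88 + \left(17 - 203\right) \left(-148 + 54\right)\right) = 243 \left(-88 - -17484\right) = 243 \left(-88 + 17484\right) = 243 \cdot 17396 = 4227228$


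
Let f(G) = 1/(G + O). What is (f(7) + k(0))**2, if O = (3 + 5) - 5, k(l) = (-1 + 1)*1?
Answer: 1/100 ≈ 0.010000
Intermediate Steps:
k(l) = 0 (k(l) = 0*1 = 0)
O = 3 (O = 8 - 5 = 3)
f(G) = 1/(3 + G) (f(G) = 1/(G + 3) = 1/(3 + G))
(f(7) + k(0))**2 = (1/(3 + 7) + 0)**2 = (1/10 + 0)**2 = (1/10)**2 = 1/100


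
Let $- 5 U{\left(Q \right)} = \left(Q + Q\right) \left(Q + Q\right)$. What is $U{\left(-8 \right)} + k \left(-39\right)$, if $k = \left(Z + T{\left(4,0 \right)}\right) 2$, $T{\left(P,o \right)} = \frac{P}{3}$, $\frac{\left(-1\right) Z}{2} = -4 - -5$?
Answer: $\frac{4}{5} \approx 0.8$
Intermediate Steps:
$Z = -2$ ($Z = - 2 \left(-4 - -5\right) = - 2 \left(-4 + 5\right) = \left(-2\right) 1 = -2$)
$T{\left(P,o \right)} = \frac{P}{3}$
$U{\left(Q \right)} = - \frac{4 Q^{2}}{5}$ ($U{\left(Q \right)} = - \frac{\left(Q + Q\right) \left(Q + Q\right)}{5} = - \frac{2 Q 2 Q}{5} = - \frac{4 Q^{2}}{5}$)
$k = - \frac{4}{3}$ ($k = \left(-2 + \frac{1}{3} \cdot 4\right) 2 = \left(-2 + \frac{4}{3}\right) 2 = \left(- \frac{2}{3}\right) 2 = - \frac{4}{3} \approx -1.3333$)
$U{\left(-8 \right)} + k \left(-39\right) = - \frac{4 \left(-8\right)^{2}}{5} - -52 = \left(- \frac{4}{5}\right) 64 + 52 = - \frac{256}{5} + 52 = \frac{4}{5}$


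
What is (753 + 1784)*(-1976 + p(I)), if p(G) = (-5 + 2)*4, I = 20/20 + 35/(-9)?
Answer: -5043556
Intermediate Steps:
I = -26/9 (I = 20*(1/20) + 35*(-⅑) = 1 - 35/9 = -26/9 ≈ -2.8889)
p(G) = -12 (p(G) = -3*4 = -12)
(753 + 1784)*(-1976 + p(I)) = (753 + 1784)*(-1976 - 12) = 2537*(-1988) = -5043556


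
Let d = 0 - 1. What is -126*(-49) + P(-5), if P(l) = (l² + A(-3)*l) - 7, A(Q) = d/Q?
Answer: 18571/3 ≈ 6190.3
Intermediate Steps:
d = -1
A(Q) = -1/Q
P(l) = -7 + l² + l/3 (P(l) = (l² + (-1/(-3))*l) - 7 = (l² + (-1*(-⅓))*l) - 7 = (l² + l/3) - 7 = -7 + l² + l/3)
-126*(-49) + P(-5) = -126*(-49) + (-7 + (-5)² + (⅓)*(-5)) = 6174 + (-7 + 25 - 5/3) = 6174 + 49/3 = 18571/3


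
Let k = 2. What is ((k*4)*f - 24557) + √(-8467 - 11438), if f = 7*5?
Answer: -24277 + I*√19905 ≈ -24277.0 + 141.08*I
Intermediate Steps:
f = 35
((k*4)*f - 24557) + √(-8467 - 11438) = ((2*4)*35 - 24557) + √(-8467 - 11438) = (8*35 - 24557) + √(-19905) = (280 - 24557) + I*√19905 = -24277 + I*√19905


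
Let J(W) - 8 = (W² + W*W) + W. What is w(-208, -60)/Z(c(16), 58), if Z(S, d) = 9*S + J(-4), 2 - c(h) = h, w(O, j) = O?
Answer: 104/45 ≈ 2.3111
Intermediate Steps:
c(h) = 2 - h
J(W) = 8 + W + 2*W² (J(W) = 8 + ((W² + W*W) + W) = 8 + ((W² + W²) + W) = 8 + (2*W² + W) = 8 + (W + 2*W²) = 8 + W + 2*W²)
Z(S, d) = 36 + 9*S (Z(S, d) = 9*S + (8 - 4 + 2*(-4)²) = 9*S + (8 - 4 + 2*16) = 9*S + (8 - 4 + 32) = 9*S + 36 = 36 + 9*S)
w(-208, -60)/Z(c(16), 58) = -208/(36 + 9*(2 - 1*16)) = -208/(36 + 9*(2 - 16)) = -208/(36 + 9*(-14)) = -208/(36 - 126) = -208/(-90) = -208*(-1/90) = 104/45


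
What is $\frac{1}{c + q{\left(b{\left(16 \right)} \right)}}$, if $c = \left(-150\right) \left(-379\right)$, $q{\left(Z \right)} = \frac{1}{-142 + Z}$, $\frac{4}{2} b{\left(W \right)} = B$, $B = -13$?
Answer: $\frac{297}{16884448} \approx 1.759 \cdot 10^{-5}$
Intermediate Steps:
$b{\left(W \right)} = - \frac{13}{2}$ ($b{\left(W \right)} = \frac{1}{2} \left(-13\right) = - \frac{13}{2}$)
$c = 56850$
$\frac{1}{c + q{\left(b{\left(16 \right)} \right)}} = \frac{1}{56850 + \frac{1}{-142 - \frac{13}{2}}} = \frac{1}{56850 + \frac{1}{- \frac{297}{2}}} = \frac{1}{56850 - \frac{2}{297}} = \frac{1}{\frac{16884448}{297}} = \frac{297}{16884448}$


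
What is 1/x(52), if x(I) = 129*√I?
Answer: √13/3354 ≈ 0.0010750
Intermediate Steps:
1/x(52) = 1/(129*√52) = 1/(129*(2*√13)) = 1/(258*√13) = √13/3354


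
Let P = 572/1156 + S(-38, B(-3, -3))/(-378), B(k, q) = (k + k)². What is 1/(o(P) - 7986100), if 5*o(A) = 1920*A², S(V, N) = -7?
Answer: -20295603/162080661482428 ≈ -1.2522e-7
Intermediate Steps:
B(k, q) = 4*k² (B(k, q) = (2*k)² = 4*k²)
P = 8011/15606 (P = 572/1156 - 7/(-378) = 572*(1/1156) - 7*(-1/378) = 143/289 + 1/54 = 8011/15606 ≈ 0.51333)
o(A) = 384*A² (o(A) = (1920*A²)/5 = 384*A²)
1/(o(P) - 7986100) = 1/(384*(8011/15606)² - 7986100) = 1/(384*(64176121/243547236) - 7986100) = 1/(2053635872/20295603 - 7986100) = 1/(-162080661482428/20295603) = -20295603/162080661482428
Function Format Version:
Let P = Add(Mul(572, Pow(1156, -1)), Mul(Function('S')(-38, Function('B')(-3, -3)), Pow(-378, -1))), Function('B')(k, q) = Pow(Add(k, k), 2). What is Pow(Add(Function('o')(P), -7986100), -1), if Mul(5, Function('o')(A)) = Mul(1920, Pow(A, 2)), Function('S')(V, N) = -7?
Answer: Rational(-20295603, 162080661482428) ≈ -1.2522e-7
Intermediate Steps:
Function('B')(k, q) = Mul(4, Pow(k, 2)) (Function('B')(k, q) = Pow(Mul(2, k), 2) = Mul(4, Pow(k, 2)))
P = Rational(8011, 15606) (P = Add(Mul(572, Pow(1156, -1)), Mul(-7, Pow(-378, -1))) = Add(Mul(572, Rational(1, 1156)), Mul(-7, Rational(-1, 378))) = Add(Rational(143, 289), Rational(1, 54)) = Rational(8011, 15606) ≈ 0.51333)
Function('o')(A) = Mul(384, Pow(A, 2)) (Function('o')(A) = Mul(Rational(1, 5), Mul(1920, Pow(A, 2))) = Mul(384, Pow(A, 2)))
Pow(Add(Function('o')(P), -7986100), -1) = Pow(Add(Mul(384, Pow(Rational(8011, 15606), 2)), -7986100), -1) = Pow(Add(Mul(384, Rational(64176121, 243547236)), -7986100), -1) = Pow(Add(Rational(2053635872, 20295603), -7986100), -1) = Pow(Rational(-162080661482428, 20295603), -1) = Rational(-20295603, 162080661482428)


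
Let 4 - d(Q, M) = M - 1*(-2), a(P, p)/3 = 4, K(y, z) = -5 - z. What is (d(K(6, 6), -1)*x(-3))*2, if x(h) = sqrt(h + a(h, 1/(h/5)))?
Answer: 18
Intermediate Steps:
a(P, p) = 12 (a(P, p) = 3*4 = 12)
d(Q, M) = 2 - M (d(Q, M) = 4 - (M - 1*(-2)) = 4 - (M + 2) = 4 - (2 + M) = 4 + (-2 - M) = 2 - M)
x(h) = sqrt(12 + h) (x(h) = sqrt(h + 12) = sqrt(12 + h))
(d(K(6, 6), -1)*x(-3))*2 = ((2 - 1*(-1))*sqrt(12 - 3))*2 = ((2 + 1)*sqrt(9))*2 = (3*3)*2 = 9*2 = 18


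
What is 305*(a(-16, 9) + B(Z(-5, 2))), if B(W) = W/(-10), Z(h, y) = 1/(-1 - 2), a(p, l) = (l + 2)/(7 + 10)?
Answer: 21167/102 ≈ 207.52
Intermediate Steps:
a(p, l) = 2/17 + l/17 (a(p, l) = (2 + l)/17 = (2 + l)*(1/17) = 2/17 + l/17)
Z(h, y) = -⅓ (Z(h, y) = 1/(-3) = -⅓)
B(W) = -W/10 (B(W) = W*(-⅒) = -W/10)
305*(a(-16, 9) + B(Z(-5, 2))) = 305*((2/17 + (1/17)*9) - ⅒*(-⅓)) = 305*((2/17 + 9/17) + 1/30) = 305*(11/17 + 1/30) = 305*(347/510) = 21167/102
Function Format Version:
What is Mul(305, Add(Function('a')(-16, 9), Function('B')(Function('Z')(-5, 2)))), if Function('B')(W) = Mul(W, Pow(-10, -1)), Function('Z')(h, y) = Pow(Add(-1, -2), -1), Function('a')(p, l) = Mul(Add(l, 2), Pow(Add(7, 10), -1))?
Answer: Rational(21167, 102) ≈ 207.52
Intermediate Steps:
Function('a')(p, l) = Add(Rational(2, 17), Mul(Rational(1, 17), l)) (Function('a')(p, l) = Mul(Add(2, l), Pow(17, -1)) = Mul(Add(2, l), Rational(1, 17)) = Add(Rational(2, 17), Mul(Rational(1, 17), l)))
Function('Z')(h, y) = Rational(-1, 3) (Function('Z')(h, y) = Pow(-3, -1) = Rational(-1, 3))
Function('B')(W) = Mul(Rational(-1, 10), W) (Function('B')(W) = Mul(W, Rational(-1, 10)) = Mul(Rational(-1, 10), W))
Mul(305, Add(Function('a')(-16, 9), Function('B')(Function('Z')(-5, 2)))) = Mul(305, Add(Add(Rational(2, 17), Mul(Rational(1, 17), 9)), Mul(Rational(-1, 10), Rational(-1, 3)))) = Mul(305, Add(Add(Rational(2, 17), Rational(9, 17)), Rational(1, 30))) = Mul(305, Add(Rational(11, 17), Rational(1, 30))) = Mul(305, Rational(347, 510)) = Rational(21167, 102)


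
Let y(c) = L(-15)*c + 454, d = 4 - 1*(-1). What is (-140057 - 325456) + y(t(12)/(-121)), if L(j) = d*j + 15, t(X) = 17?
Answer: -56271119/121 ≈ -4.6505e+5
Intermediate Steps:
d = 5 (d = 4 + 1 = 5)
L(j) = 15 + 5*j (L(j) = 5*j + 15 = 15 + 5*j)
y(c) = 454 - 60*c (y(c) = (15 + 5*(-15))*c + 454 = (15 - 75)*c + 454 = -60*c + 454 = 454 - 60*c)
(-140057 - 325456) + y(t(12)/(-121)) = (-140057 - 325456) + (454 - 1020/(-121)) = -465513 + (454 - 1020*(-1)/121) = -465513 + (454 - 60*(-17/121)) = -465513 + (454 + 1020/121) = -465513 + 55954/121 = -56271119/121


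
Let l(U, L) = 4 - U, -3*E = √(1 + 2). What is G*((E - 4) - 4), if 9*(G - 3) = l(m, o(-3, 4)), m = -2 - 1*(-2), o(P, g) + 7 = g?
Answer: -248/9 - 31*√3/27 ≈ -29.544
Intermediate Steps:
o(P, g) = -7 + g
m = 0 (m = -2 + 2 = 0)
E = -√3/3 (E = -√(1 + 2)/3 = -√3/3 ≈ -0.57735)
G = 31/9 (G = 3 + (4 - 1*0)/9 = 3 + (4 + 0)/9 = 3 + (⅑)*4 = 3 + 4/9 = 31/9 ≈ 3.4444)
G*((E - 4) - 4) = 31*((-√3/3 - 4) - 4)/9 = 31*((-4 - √3/3) - 4)/9 = 31*(-8 - √3/3)/9 = -248/9 - 31*√3/27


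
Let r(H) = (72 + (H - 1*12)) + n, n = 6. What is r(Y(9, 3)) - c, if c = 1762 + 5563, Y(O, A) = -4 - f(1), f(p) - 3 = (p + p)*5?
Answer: -7276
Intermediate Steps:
f(p) = 3 + 10*p (f(p) = 3 + (p + p)*5 = 3 + (2*p)*5 = 3 + 10*p)
Y(O, A) = -17 (Y(O, A) = -4 - (3 + 10*1) = -4 - (3 + 10) = -4 - 1*13 = -4 - 13 = -17)
c = 7325
r(H) = 66 + H (r(H) = (72 + (H - 1*12)) + 6 = (72 + (H - 12)) + 6 = (72 + (-12 + H)) + 6 = (60 + H) + 6 = 66 + H)
r(Y(9, 3)) - c = (66 - 17) - 1*7325 = 49 - 7325 = -7276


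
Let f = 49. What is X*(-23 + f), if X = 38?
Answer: 988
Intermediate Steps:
X*(-23 + f) = 38*(-23 + 49) = 38*26 = 988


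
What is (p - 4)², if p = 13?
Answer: 81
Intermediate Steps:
(p - 4)² = (13 - 4)² = 9² = 81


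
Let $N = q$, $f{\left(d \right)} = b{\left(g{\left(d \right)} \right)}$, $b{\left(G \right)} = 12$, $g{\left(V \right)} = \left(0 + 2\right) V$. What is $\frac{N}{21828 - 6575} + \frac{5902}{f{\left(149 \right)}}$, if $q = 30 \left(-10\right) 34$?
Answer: $\frac{44950403}{91518} \approx 491.16$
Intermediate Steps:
$g{\left(V \right)} = 2 V$
$f{\left(d \right)} = 12$
$q = -10200$ ($q = \left(-300\right) 34 = -10200$)
$N = -10200$
$\frac{N}{21828 - 6575} + \frac{5902}{f{\left(149 \right)}} = - \frac{10200}{21828 - 6575} + \frac{5902}{12} = - \frac{10200}{21828 - 6575} + 5902 \cdot \frac{1}{12} = - \frac{10200}{15253} + \frac{2951}{6} = \frac{44950403}{91518}$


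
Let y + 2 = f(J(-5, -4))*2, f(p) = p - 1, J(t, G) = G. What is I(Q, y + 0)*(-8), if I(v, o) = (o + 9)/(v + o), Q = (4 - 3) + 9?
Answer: -12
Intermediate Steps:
f(p) = -1 + p
y = -12 (y = -2 + (-1 - 4)*2 = -2 - 5*2 = -2 - 10 = -12)
Q = 10 (Q = 1 + 9 = 10)
I(v, o) = (9 + o)/(o + v)
I(Q, y + 0)*(-8) = ((9 + (-12 + 0))/((-12 + 0) + 10))*(-8) = ((9 - 12)/(-12 + 10))*(-8) = (-3/(-2))*(-8) = -½*(-3)*(-8) = (3/2)*(-8) = -12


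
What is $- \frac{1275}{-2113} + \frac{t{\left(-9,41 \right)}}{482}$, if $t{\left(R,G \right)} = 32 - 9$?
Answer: $\frac{663149}{1018466} \approx 0.65112$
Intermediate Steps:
$t{\left(R,G \right)} = 23$
$- \frac{1275}{-2113} + \frac{t{\left(-9,41 \right)}}{482} = - \frac{1275}{-2113} + \frac{23}{482} = \left(-1275\right) \left(- \frac{1}{2113}\right) + 23 \cdot \frac{1}{482} = \frac{1275}{2113} + \frac{23}{482} = \frac{663149}{1018466}$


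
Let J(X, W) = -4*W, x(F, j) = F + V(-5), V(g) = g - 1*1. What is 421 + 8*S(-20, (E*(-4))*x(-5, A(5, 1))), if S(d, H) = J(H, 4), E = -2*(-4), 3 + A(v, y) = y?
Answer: 293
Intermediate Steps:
V(g) = -1 + g (V(g) = g - 1 = -1 + g)
A(v, y) = -3 + y
E = 8
x(F, j) = -6 + F (x(F, j) = F + (-1 - 5) = F - 6 = -6 + F)
S(d, H) = -16 (S(d, H) = -4*4 = -16)
421 + 8*S(-20, (E*(-4))*x(-5, A(5, 1))) = 421 + 8*(-16) = 421 - 128 = 293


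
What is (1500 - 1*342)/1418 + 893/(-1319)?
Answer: 130564/935171 ≈ 0.13962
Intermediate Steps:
(1500 - 1*342)/1418 + 893/(-1319) = (1500 - 342)*(1/1418) + 893*(-1/1319) = 1158*(1/1418) - 893/1319 = 579/709 - 893/1319 = 130564/935171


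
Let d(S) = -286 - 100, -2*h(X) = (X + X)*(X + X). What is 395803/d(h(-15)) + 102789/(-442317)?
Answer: -1241915405/1210882 ≈ -1025.6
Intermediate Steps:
h(X) = -2*X² (h(X) = -(X + X)*(X + X)/2 = -2*X*2*X/2 = -2*X²)
d(S) = -386
395803/d(h(-15)) + 102789/(-442317) = 395803/(-386) + 102789/(-442317) = 395803*(-1/386) + 102789*(-1/442317) = -395803/386 - 729/3137 = -1241915405/1210882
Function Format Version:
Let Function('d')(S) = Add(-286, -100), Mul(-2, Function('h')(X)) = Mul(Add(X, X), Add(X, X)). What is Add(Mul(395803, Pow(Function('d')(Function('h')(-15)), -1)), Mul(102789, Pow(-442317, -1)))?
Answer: Rational(-1241915405, 1210882) ≈ -1025.6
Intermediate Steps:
Function('h')(X) = Mul(-2, Pow(X, 2)) (Function('h')(X) = Mul(Rational(-1, 2), Mul(Add(X, X), Add(X, X))) = Mul(Rational(-1, 2), Mul(Mul(2, X), Mul(2, X))) = Mul(Rational(-1, 2), Mul(4, Pow(X, 2))) = Mul(-2, Pow(X, 2)))
Function('d')(S) = -386
Add(Mul(395803, Pow(Function('d')(Function('h')(-15)), -1)), Mul(102789, Pow(-442317, -1))) = Add(Mul(395803, Pow(-386, -1)), Mul(102789, Pow(-442317, -1))) = Add(Mul(395803, Rational(-1, 386)), Mul(102789, Rational(-1, 442317))) = Add(Rational(-395803, 386), Rational(-729, 3137)) = Rational(-1241915405, 1210882)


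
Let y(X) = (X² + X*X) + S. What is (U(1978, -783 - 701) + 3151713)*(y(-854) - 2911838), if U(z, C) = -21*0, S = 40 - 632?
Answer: -4581954055974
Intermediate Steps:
S = -592
U(z, C) = 0
y(X) = -592 + 2*X² (y(X) = (X² + X*X) - 592 = (X² + X²) - 592 = 2*X² - 592 = -592 + 2*X²)
(U(1978, -783 - 701) + 3151713)*(y(-854) - 2911838) = (0 + 3151713)*((-592 + 2*(-854)²) - 2911838) = 3151713*((-592 + 2*729316) - 2911838) = 3151713*((-592 + 1458632) - 2911838) = 3151713*(1458040 - 2911838) = 3151713*(-1453798) = -4581954055974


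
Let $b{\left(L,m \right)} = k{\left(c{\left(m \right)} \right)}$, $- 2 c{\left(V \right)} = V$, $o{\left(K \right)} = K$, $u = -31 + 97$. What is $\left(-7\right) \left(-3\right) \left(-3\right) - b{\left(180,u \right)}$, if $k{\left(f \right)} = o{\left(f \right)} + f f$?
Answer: $-1119$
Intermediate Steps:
$u = 66$
$c{\left(V \right)} = - \frac{V}{2}$
$k{\left(f \right)} = f + f^{2}$ ($k{\left(f \right)} = f + f f = f + f^{2}$)
$b{\left(L,m \right)} = - \frac{m \left(1 - \frac{m}{2}\right)}{2}$ ($b{\left(L,m \right)} = - \frac{m}{2} \left(1 - \frac{m}{2}\right) = - \frac{m \left(1 - \frac{m}{2}\right)}{2}$)
$\left(-7\right) \left(-3\right) \left(-3\right) - b{\left(180,u \right)} = \left(-7\right) \left(-3\right) \left(-3\right) - \frac{1}{4} \cdot 66 \left(-2 + 66\right) = 21 \left(-3\right) - \frac{1}{4} \cdot 66 \cdot 64 = -63 - 1056 = -1119$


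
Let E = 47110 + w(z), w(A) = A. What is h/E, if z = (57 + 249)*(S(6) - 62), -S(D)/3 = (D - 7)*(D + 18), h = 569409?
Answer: 569409/50170 ≈ 11.350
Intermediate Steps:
S(D) = -3*(-7 + D)*(18 + D) (S(D) = -3*(D - 7)*(D + 18) = -3*(-7 + D)*(18 + D))
z = 3060 (z = (57 + 249)*((378 - 33*6 - 3*6**2) - 62) = 306*((378 - 198 - 3*36) - 62) = 306*((378 - 198 - 108) - 62) = 306*(72 - 62) = 306*10 = 3060)
E = 50170 (E = 47110 + 3060 = 50170)
h/E = 569409/50170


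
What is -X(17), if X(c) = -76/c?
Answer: 76/17 ≈ 4.4706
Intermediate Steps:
-X(17) = -(-76)/17 = -1*(-76/17) = 76/17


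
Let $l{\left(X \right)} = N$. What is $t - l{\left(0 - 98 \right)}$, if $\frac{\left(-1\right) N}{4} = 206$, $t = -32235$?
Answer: $-31411$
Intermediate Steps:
$N = -824$ ($N = \left(-4\right) 206 = -824$)
$l{\left(X \right)} = -824$
$t - l{\left(0 - 98 \right)} = -32235 - -824 = -32235 + 824 = -31411$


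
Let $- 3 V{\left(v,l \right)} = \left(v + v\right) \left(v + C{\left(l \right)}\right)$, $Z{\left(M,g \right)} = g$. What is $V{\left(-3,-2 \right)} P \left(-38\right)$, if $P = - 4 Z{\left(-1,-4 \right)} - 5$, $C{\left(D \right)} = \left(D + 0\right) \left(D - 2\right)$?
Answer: $-4180$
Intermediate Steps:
$C{\left(D \right)} = D \left(-2 + D\right)$
$V{\left(v,l \right)} = - \frac{2 v \left(v + l \left(-2 + l\right)\right)}{3}$ ($V{\left(v,l \right)} = - \frac{\left(v + v\right) \left(v + l \left(-2 + l\right)\right)}{3} = - \frac{2 v \left(v + l \left(-2 + l\right)\right)}{3}$)
$P = 11$ ($P = \left(-4\right) \left(-4\right) - 5 = 16 - 5 = 11$)
$V{\left(-3,-2 \right)} P \left(-38\right) = \left(- \frac{2}{3}\right) \left(-3\right) \left(-3 - 2 \left(-2 - 2\right)\right) 11 \left(-38\right) = \left(- \frac{2}{3}\right) \left(-3\right) \left(-3 - -8\right) 11 \left(-38\right) = \left(- \frac{2}{3}\right) \left(-3\right) \left(-3 + 8\right) 11 \left(-38\right) = \left(- \frac{2}{3}\right) \left(-3\right) 5 \cdot 11 \left(-38\right) = 10 \cdot 11 \left(-38\right) = 110 \left(-38\right) = -4180$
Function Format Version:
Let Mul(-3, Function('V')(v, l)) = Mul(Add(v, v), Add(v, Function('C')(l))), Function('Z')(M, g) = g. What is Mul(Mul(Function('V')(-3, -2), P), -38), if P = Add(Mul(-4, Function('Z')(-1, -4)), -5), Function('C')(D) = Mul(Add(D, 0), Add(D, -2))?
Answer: -4180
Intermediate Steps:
Function('C')(D) = Mul(D, Add(-2, D))
Function('V')(v, l) = Mul(Rational(-2, 3), v, Add(v, Mul(l, Add(-2, l)))) (Function('V')(v, l) = Mul(Rational(-1, 3), Mul(Add(v, v), Add(v, Mul(l, Add(-2, l))))) = Mul(Rational(-1, 3), Mul(Mul(2, v), Add(v, Mul(l, Add(-2, l))))) = Mul(Rational(-1, 3), Mul(2, v, Add(v, Mul(l, Add(-2, l))))) = Mul(Rational(-2, 3), v, Add(v, Mul(l, Add(-2, l)))))
P = 11 (P = Add(Mul(-4, -4), -5) = Add(16, -5) = 11)
Mul(Mul(Function('V')(-3, -2), P), -38) = Mul(Mul(Mul(Rational(-2, 3), -3, Add(-3, Mul(-2, Add(-2, -2)))), 11), -38) = Mul(Mul(Mul(Rational(-2, 3), -3, Add(-3, Mul(-2, -4))), 11), -38) = Mul(Mul(Mul(Rational(-2, 3), -3, Add(-3, 8)), 11), -38) = Mul(Mul(Mul(Rational(-2, 3), -3, 5), 11), -38) = Mul(Mul(10, 11), -38) = Mul(110, -38) = -4180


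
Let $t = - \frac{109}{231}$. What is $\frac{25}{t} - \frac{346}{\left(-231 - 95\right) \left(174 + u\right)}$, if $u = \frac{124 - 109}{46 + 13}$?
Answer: $- \frac{9676649762}{182662527} \approx -52.976$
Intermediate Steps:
$t = - \frac{109}{231}$ ($t = \left(-109\right) \frac{1}{231} = - \frac{109}{231} \approx -0.47186$)
$u = \frac{15}{59} \approx 0.25424$
$\frac{25}{t} - \frac{346}{\left(-231 - 95\right) \left(174 + u\right)} = \frac{25}{- \frac{109}{231}} - \frac{346}{\left(-231 - 95\right) \left(174 + \frac{15}{59}\right)} = 25 \left(- \frac{231}{109}\right) - \frac{346}{\left(-326\right) \frac{10281}{59}} = - \frac{5775}{109} - \frac{346}{- \frac{3351606}{59}} = - \frac{5775}{109} - - \frac{10207}{1675803} = - \frac{5775}{109} + \frac{10207}{1675803} = - \frac{9676649762}{182662527}$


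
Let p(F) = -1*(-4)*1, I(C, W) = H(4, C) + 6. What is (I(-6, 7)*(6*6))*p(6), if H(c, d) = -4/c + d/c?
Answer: 504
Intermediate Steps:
I(C, W) = 5 + C/4 (I(C, W) = (-4 + C)/4 + 6 = (-1 + C/4) + 6 = 5 + C/4)
p(F) = 4 (p(F) = 4*1 = 4)
(I(-6, 7)*(6*6))*p(6) = ((5 + (¼)*(-6))*(6*6))*4 = ((5 - 3/2)*36)*4 = ((7/2)*36)*4 = 126*4 = 504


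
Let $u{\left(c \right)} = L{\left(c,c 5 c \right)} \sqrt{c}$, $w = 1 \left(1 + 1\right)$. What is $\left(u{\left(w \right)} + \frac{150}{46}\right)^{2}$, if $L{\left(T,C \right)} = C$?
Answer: $\frac{428825}{529} + \frac{3000 \sqrt{2}}{23} \approx 995.1$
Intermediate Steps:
$w = 2$ ($w = 1 \cdot 2 = 2$)
$u{\left(c \right)} = 5 c^{\frac{5}{2}}$ ($u{\left(c \right)} = c 5 c \sqrt{c} = 5 c c \sqrt{c} = 5 c^{2} \sqrt{c} = 5 c^{\frac{5}{2}}$)
$\left(u{\left(w \right)} + \frac{150}{46}\right)^{2} = \left(5 \cdot 2^{\frac{5}{2}} + \frac{150}{46}\right)^{2} = \left(5 \cdot 4 \sqrt{2} + 150 \cdot \frac{1}{46}\right)^{2} = \left(20 \sqrt{2} + \frac{75}{23}\right)^{2} = \left(\frac{75}{23} + 20 \sqrt{2}\right)^{2}$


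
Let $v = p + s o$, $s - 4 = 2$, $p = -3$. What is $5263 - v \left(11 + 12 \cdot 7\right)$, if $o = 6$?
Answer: $2128$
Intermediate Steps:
$s = 6$ ($s = 4 + 2 = 6$)
$v = 33$ ($v = -3 + 6 \cdot 6 = -3 + 36 = 33$)
$5263 - v \left(11 + 12 \cdot 7\right) = 5263 - 33 \left(11 + 12 \cdot 7\right) = 5263 - 33 \left(11 + 84\right) = 5263 - 33 \cdot 95 = 5263 - 3135 = 2128$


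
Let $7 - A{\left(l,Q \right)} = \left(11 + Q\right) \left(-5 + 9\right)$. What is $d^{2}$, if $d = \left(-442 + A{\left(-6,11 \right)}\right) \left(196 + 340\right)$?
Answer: $78583787584$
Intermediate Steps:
$A{\left(l,Q \right)} = -37 - 4 Q$ ($A{\left(l,Q \right)} = 7 - \left(11 + Q\right) \left(-5 + 9\right) = 7 - \left(11 + Q\right) 4 = 7 - \left(44 + 4 Q\right) = -37 - 4 Q$)
$d = -280328$ ($d = \left(-442 - 81\right) \left(196 + 340\right) = \left(-442 - 81\right) 536 = \left(-523\right) 536 = -280328$)
$d^{2} = \left(-280328\right)^{2} = 78583787584$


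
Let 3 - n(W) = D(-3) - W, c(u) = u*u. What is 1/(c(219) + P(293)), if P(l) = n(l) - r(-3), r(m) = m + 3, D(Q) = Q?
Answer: 1/48260 ≈ 2.0721e-5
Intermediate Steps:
c(u) = u²
n(W) = 6 + W (n(W) = 3 - (-3 - W) = 3 + (3 + W) = 6 + W)
r(m) = 3 + m
P(l) = 6 + l (P(l) = (6 + l) - (3 - 3) = (6 + l) - 1*0 = (6 + l) + 0 = 6 + l)
1/(c(219) + P(293)) = 1/(219² + (6 + 293)) = 1/(47961 + 299) = 1/48260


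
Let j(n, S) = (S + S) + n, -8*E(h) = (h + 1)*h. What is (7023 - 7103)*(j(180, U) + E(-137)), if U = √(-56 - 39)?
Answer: 171920 - 160*I*√95 ≈ 1.7192e+5 - 1559.5*I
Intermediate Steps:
E(h) = -h*(1 + h)/8 (E(h) = -(h + 1)*h/8 = -(1 + h)*h/8 = -h*(1 + h)/8)
U = I*√95 (U = √(-95) = I*√95 ≈ 9.7468*I)
j(n, S) = n + 2*S (j(n, S) = 2*S + n = n + 2*S)
(7023 - 7103)*(j(180, U) + E(-137)) = (7023 - 7103)*((180 + 2*(I*√95)) - ⅛*(-137)*(1 - 137)) = -80*((180 + 2*I*√95) - ⅛*(-137)*(-136)) = -80*((180 + 2*I*√95) - 2329) = -80*(-2149 + 2*I*√95) = 171920 - 160*I*√95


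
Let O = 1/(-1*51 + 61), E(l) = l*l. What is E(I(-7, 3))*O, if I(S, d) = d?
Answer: 9/10 ≈ 0.90000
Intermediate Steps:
E(l) = l**2
O = 1/10 (O = 1/(-51 + 61) = 1/10 ≈ 0.10000)
E(I(-7, 3))*O = 3**2*(1/10) = 9*(1/10) = 9/10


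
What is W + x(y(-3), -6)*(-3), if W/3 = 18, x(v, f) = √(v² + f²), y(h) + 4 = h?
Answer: 54 - 3*√85 ≈ 26.341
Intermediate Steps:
y(h) = -4 + h
x(v, f) = √(f² + v²)
W = 54 (W = 3*18 = 54)
W + x(y(-3), -6)*(-3) = 54 + √((-6)² + (-4 - 3)²)*(-3) = 54 + √(36 + (-7)²)*(-3) = 54 + √(36 + 49)*(-3) = 54 + √85*(-3) = 54 - 3*√85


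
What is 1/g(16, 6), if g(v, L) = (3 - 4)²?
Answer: 1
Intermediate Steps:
g(v, L) = 1 (g(v, L) = (-1)² = 1)
1/g(16, 6) = 1/1 = 1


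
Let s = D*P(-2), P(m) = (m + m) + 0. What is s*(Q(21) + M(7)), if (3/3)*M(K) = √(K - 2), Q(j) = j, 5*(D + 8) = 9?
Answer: 2604/5 + 124*√5/5 ≈ 576.25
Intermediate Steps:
D = -31/5 (D = -8 + (⅕)*9 = -8 + 9/5 = -31/5 ≈ -6.2000)
M(K) = √(-2 + K) (M(K) = √(K - 2) = √(-2 + K))
P(m) = 2*m (P(m) = 2*m + 0 = 2*m)
s = 124/5 (s = -62*(-2)/5 = -31/5*(-4) = 124/5 ≈ 24.800)
s*(Q(21) + M(7)) = 124*(21 + √(-2 + 7))/5 = 124*(21 + √5)/5 = 2604/5 + 124*√5/5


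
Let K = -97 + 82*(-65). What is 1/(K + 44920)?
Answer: 1/39493 ≈ 2.5321e-5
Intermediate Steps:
K = -5427 (K = -97 - 5330 = -5427)
1/(K + 44920) = 1/(-5427 + 44920) = 1/39493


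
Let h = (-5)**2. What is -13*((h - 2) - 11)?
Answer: -156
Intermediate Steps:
h = 25
-13*((h - 2) - 11) = -13*((25 - 2) - 11) = -13*(23 - 11) = -13*12 = -156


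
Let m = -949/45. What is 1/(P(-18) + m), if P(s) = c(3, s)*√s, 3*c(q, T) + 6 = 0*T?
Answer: -42705/1046401 + 12150*I*√2/1046401 ≈ -0.040811 + 0.016421*I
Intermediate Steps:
c(q, T) = -2 (c(q, T) = -2 + (0*T)/3 = -2 + (⅓)*0 = -2 + 0 = -2)
m = -949/45 (m = -949*1/45 = -949/45 ≈ -21.089)
P(s) = -2*√s
1/(P(-18) + m) = 1/(-6*I*√2 - 949/45) = 1/(-949/45 - 6*I*√2)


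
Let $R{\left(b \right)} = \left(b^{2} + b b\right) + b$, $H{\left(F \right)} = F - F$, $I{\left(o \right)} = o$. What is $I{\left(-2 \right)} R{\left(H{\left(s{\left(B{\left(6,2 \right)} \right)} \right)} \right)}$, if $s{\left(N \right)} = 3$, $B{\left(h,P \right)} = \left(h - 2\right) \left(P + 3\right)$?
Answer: $0$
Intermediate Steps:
$B{\left(h,P \right)} = \left(-2 + h\right) \left(3 + P\right)$
$H{\left(F \right)} = 0$
$R{\left(b \right)} = b + 2 b^{2}$ ($R{\left(b \right)} = \left(b^{2} + b^{2}\right) + b = 2 b^{2} + b = b + 2 b^{2}$)
$I{\left(-2 \right)} R{\left(H{\left(s{\left(B{\left(6,2 \right)} \right)} \right)} \right)} = - 2 \cdot 0 \left(1 + 2 \cdot 0\right) = - 2 \cdot 0 \left(1 + 0\right) = - 2 \cdot 0 \cdot 1 = \left(-2\right) 0 = 0$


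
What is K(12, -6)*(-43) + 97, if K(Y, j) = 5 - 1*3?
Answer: 11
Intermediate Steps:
K(Y, j) = 2 (K(Y, j) = 5 - 3 = 2)
K(12, -6)*(-43) + 97 = 2*(-43) + 97 = -86 + 97 = 11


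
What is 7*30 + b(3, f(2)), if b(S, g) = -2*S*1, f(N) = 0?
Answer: 204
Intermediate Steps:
b(S, g) = -2*S
7*30 + b(3, f(2)) = 7*30 - 2*3 = 210 - 6 = 204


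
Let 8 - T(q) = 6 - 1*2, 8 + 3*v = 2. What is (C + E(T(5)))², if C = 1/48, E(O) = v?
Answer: 9025/2304 ≈ 3.9171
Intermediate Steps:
v = -2 (v = -8/3 + (⅓)*2 = -8/3 + ⅔ = -2)
T(q) = 4 (T(q) = 8 - (6 - 1*2) = 8 - (6 - 2) = 8 - 1*4 = 8 - 4 = 4)
E(O) = -2
C = 1/48 ≈ 0.020833
(C + E(T(5)))² = (1/48 - 2)² = (-95/48)² = 9025/2304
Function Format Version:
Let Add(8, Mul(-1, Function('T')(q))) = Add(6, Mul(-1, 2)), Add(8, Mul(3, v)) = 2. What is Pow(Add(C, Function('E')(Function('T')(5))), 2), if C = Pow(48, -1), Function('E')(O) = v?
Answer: Rational(9025, 2304) ≈ 3.9171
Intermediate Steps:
v = -2 (v = Add(Rational(-8, 3), Mul(Rational(1, 3), 2)) = Add(Rational(-8, 3), Rational(2, 3)) = -2)
Function('T')(q) = 4 (Function('T')(q) = Add(8, Mul(-1, Add(6, Mul(-1, 2)))) = Add(8, Mul(-1, Add(6, -2))) = Add(8, Mul(-1, 4)) = Add(8, -4) = 4)
Function('E')(O) = -2
C = Rational(1, 48) ≈ 0.020833
Pow(Add(C, Function('E')(Function('T')(5))), 2) = Pow(Add(Rational(1, 48), -2), 2) = Pow(Rational(-95, 48), 2) = Rational(9025, 2304)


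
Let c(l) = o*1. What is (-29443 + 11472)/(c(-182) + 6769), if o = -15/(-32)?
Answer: -575072/216623 ≈ -2.6547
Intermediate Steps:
o = 15/32 (o = -15*(-1/32) = 15/32 ≈ 0.46875)
c(l) = 15/32 (c(l) = (15/32)*1 = 15/32)
(-29443 + 11472)/(c(-182) + 6769) = (-29443 + 11472)/(15/32 + 6769) = -17971/216623/32 = -17971*32/216623 = -575072/216623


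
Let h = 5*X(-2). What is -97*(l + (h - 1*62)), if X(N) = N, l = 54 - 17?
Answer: 3395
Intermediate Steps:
l = 37
h = -10 (h = 5*(-2) = -10)
-97*(l + (h - 1*62)) = -97*(37 + (-10 - 1*62)) = -97*(37 + (-10 - 62)) = -97*(37 - 72) = -97*(-35) = 3395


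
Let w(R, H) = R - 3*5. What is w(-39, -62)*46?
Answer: -2484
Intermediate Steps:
w(R, H) = -15 + R (w(R, H) = R - 15 = -15 + R)
w(-39, -62)*46 = (-15 - 39)*46 = -54*46 = -2484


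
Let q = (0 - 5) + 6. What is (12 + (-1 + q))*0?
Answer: 0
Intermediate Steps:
q = 1 (q = -5 + 6 = 1)
(12 + (-1 + q))*0 = (12 + (-1 + 1))*0 = (12 + 0)*0 = 12*0 = 0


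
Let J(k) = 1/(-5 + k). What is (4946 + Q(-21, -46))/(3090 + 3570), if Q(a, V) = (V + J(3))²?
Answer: 28433/26640 ≈ 1.0673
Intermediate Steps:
Q(a, V) = (-½ + V)² (Q(a, V) = (V + 1/(-5 + 3))² = (V + 1/(-2))² = (V - ½)² = (-½ + V)²)
(4946 + Q(-21, -46))/(3090 + 3570) = (4946 + (-1 + 2*(-46))²/4)/(3090 + 3570) = (4946 + (-1 - 92)²/4)/6660 = (4946 + (¼)*(-93)²)*(1/6660) = (4946 + (¼)*8649)*(1/6660) = (4946 + 8649/4)*(1/6660) = (28433/4)*(1/6660) = 28433/26640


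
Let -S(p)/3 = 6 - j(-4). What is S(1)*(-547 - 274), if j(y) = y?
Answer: 24630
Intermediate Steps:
S(p) = -30 (S(p) = -3*(6 - 1*(-4)) = -3*(6 + 4) = -3*10 = -30)
S(1)*(-547 - 274) = -30*(-547 - 274) = -30*(-821) = 24630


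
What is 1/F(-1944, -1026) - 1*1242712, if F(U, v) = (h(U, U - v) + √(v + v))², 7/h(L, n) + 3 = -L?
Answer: (-9607246119939137*I - 202616735328*√57)/(163044*√57 + 7730870963*I) ≈ -1.2427e+6 - 1.1921e-7*I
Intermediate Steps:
h(L, n) = 7/(-3 - L)
F(U, v) = (-7/(3 + U) + √2*√v)² (F(U, v) = (-7/(3 + U) + √(v + v))² = (-7/(3 + U) + √(2*v))² = (-7/(3 + U) + √2*√v)²)
1/F(-1944, -1026) - 1*1242712 = 1/((-7 + √2*√(-1026)*(3 - 1944))²/(3 - 1944)²) - 1*1242712 = 1/((-7 + √2*(3*I*√114)*(-1941))²/(-1941)²) - 1242712 = 1/((-7 - 11646*I*√57)²*(1/3767481)) - 1242712 = 1/((-7 - 11646*I*√57)²/3767481) - 1242712 = 3767481/(-7 - 11646*I*√57)² - 1242712 = -1242712 + 3767481/(-7 - 11646*I*√57)²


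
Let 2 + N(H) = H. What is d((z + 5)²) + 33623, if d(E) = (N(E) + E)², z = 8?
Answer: 146519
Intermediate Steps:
N(H) = -2 + H
d(E) = (-2 + 2*E)² (d(E) = ((-2 + E) + E)² = (-2 + 2*E)²)
d((z + 5)²) + 33623 = 4*(-1 + (8 + 5)²)² + 33623 = 4*(-1 + 13²)² + 33623 = 4*(-1 + 169)² + 33623 = 4*168² + 33623 = 4*28224 + 33623 = 112896 + 33623 = 146519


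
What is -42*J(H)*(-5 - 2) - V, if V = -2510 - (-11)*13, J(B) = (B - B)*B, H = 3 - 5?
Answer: 2367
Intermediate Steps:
H = -2
J(B) = 0 (J(B) = 0*B = 0)
V = -2367 (V = -2510 - 1*(-143) = -2510 + 143 = -2367)
-42*J(H)*(-5 - 2) - V = -0*(-5 - 2) - 1*(-2367) = -0*(-7) + 2367 = -42*0 + 2367 = 0 + 2367 = 2367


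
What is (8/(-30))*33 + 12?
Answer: 16/5 ≈ 3.2000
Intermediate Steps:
(8/(-30))*33 + 12 = (8*(-1/30))*33 + 12 = -4/15*33 + 12 = -44/5 + 12 = 16/5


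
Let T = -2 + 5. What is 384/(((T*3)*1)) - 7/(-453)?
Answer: 6445/151 ≈ 42.682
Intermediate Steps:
T = 3
384/(((T*3)*1)) - 7/(-453) = 384/(((3*3)*1)) - 7/(-453) = 384/((9*1)) - 7*(-1/453) = 384/9 + 7/453 = 384*(⅑) + 7/453 = 128/3 + 7/453 = 6445/151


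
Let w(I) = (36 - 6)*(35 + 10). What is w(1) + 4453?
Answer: 5803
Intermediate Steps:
w(I) = 1350 (w(I) = 30*45 = 1350)
w(1) + 4453 = 1350 + 4453 = 5803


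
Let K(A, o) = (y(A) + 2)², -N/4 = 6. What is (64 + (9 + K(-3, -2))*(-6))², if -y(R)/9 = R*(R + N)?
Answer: 10056281114896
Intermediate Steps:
N = -24 (N = -4*6 = -24)
y(R) = -9*R*(-24 + R) (y(R) = -9*R*(R - 24) = -9*R*(-24 + R))
K(A, o) = (2 + 9*A*(24 - A))² (K(A, o) = (9*A*(24 - A) + 2)² = (2 + 9*A*(24 - A))²)
(64 + (9 + K(-3, -2))*(-6))² = (64 + (9 + (-2 + 9*(-3)*(-24 - 3))²)*(-6))² = (64 + (9 + (-2 + 9*(-3)*(-27))²)*(-6))² = (64 + (9 + (-2 + 729)²)*(-6))² = (64 + (9 + 727²)*(-6))² = (64 + (9 + 528529)*(-6))² = (64 + 528538*(-6))² = (64 - 3171228)² = (-3171164)² = 10056281114896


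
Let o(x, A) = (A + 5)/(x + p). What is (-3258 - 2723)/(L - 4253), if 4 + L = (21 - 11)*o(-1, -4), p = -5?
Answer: 17943/12776 ≈ 1.4044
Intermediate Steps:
o(x, A) = (5 + A)/(-5 + x) (o(x, A) = (A + 5)/(x - 5) = (5 + A)/(-5 + x))
L = -17/3 (L = -4 + (21 - 11)*((5 - 4)/(-5 - 1)) = -4 + 10*(1/(-6)) = -4 + 10*(-⅙*1) = -4 + 10*(-⅙) = -4 - 5/3 = -17/3 ≈ -5.6667)
(-3258 - 2723)/(L - 4253) = (-3258 - 2723)/(-17/3 - 4253) = -5981/(-12776/3) = -5981*(-3/12776) = 17943/12776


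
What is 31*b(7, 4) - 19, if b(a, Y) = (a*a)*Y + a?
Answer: 6274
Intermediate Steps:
b(a, Y) = a + Y*a² (b(a, Y) = a²*Y + a = Y*a² + a = a + Y*a²)
31*b(7, 4) - 19 = 31*(7*(1 + 4*7)) - 19 = 31*(7*(1 + 28)) - 19 = 31*(7*29) - 19 = 31*203 - 19 = 6293 - 19 = 6274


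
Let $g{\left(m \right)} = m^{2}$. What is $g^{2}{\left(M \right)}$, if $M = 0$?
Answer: $0$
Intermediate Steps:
$g^{2}{\left(M \right)} = \left(0^{2}\right)^{2} = 0^{2} = 0$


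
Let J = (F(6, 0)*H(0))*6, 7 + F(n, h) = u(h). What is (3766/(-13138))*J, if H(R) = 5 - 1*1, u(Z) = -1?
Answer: 361536/6569 ≈ 55.037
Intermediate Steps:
H(R) = 4 (H(R) = 5 - 1 = 4)
F(n, h) = -8 (F(n, h) = -7 - 1 = -8)
J = -192 (J = -8*4*6 = -32*6 = -192)
(3766/(-13138))*J = (3766/(-13138))*(-192) = (3766*(-1/13138))*(-192) = -1883/6569*(-192) = 361536/6569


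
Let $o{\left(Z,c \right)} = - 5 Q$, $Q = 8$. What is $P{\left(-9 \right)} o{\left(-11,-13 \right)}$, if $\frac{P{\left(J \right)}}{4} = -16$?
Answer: $2560$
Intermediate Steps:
$o{\left(Z,c \right)} = -40$ ($o{\left(Z,c \right)} = \left(-5\right) 8 = -40$)
$P{\left(J \right)} = -64$ ($P{\left(J \right)} = 4 \left(-16\right) = -64$)
$P{\left(-9 \right)} o{\left(-11,-13 \right)} = \left(-64\right) \left(-40\right) = 2560$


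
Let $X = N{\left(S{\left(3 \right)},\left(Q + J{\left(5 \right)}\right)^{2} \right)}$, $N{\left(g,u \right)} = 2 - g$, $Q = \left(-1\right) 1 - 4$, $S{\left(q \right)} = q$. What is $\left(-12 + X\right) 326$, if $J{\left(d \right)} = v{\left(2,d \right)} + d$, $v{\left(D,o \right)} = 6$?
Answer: $-4238$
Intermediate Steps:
$J{\left(d \right)} = 6 + d$
$Q = -5$ ($Q = -1 - 4 = -5$)
$X = -1$ ($X = 2 - 3 = -1$)
$\left(-12 + X\right) 326 = \left(-12 - 1\right) 326 = \left(-13\right) 326 = -4238$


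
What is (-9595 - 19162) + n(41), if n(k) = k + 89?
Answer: -28627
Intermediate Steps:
n(k) = 89 + k
(-9595 - 19162) + n(41) = (-9595 - 19162) + (89 + 41) = -28757 + 130 = -28627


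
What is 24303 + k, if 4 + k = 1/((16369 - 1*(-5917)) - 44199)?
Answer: 532463986/21913 ≈ 24299.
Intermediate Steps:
k = -87653/21913 (k = -4 + 1/((16369 - 1*(-5917)) - 44199) = -4 + 1/((16369 + 5917) - 44199) = -4 + 1/(22286 - 44199) = -4 + 1/(-21913) = -4 - 1/21913 = -87653/21913 ≈ -4.0000)
24303 + k = 24303 - 87653/21913 = 532463986/21913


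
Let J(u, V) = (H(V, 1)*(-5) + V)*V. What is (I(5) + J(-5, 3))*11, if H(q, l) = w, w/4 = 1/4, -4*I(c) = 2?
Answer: -143/2 ≈ -71.500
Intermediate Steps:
I(c) = -½ (I(c) = -¼*2 = -½)
w = 1 (w = 4/4 = 4*(¼) = 1)
H(q, l) = 1
J(u, V) = V*(-5 + V) (J(u, V) = (1*(-5) + V)*V = (-5 + V)*V = V*(-5 + V))
(I(5) + J(-5, 3))*11 = (-½ + 3*(-5 + 3))*11 = (-½ + 3*(-2))*11 = (-½ - 6)*11 = -13/2*11 = -143/2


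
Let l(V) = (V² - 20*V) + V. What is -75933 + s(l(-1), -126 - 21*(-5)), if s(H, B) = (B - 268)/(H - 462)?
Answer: -1974241/26 ≈ -75932.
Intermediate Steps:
l(V) = V² - 19*V
s(H, B) = (-268 + B)/(-462 + H)
-75933 + s(l(-1), -126 - 21*(-5)) = -75933 + (-268 + (-126 - 21*(-5)))/(-462 - (-19 - 1)) = -75933 + (-268 + (-126 - 1*(-105)))/(-462 - 1*(-20)) = -75933 + (-268 + (-126 + 105))/(-462 + 20) = -75933 + (-268 - 21)/(-442) = -75933 - 1/442*(-289) = -75933 + 17/26 = -1974241/26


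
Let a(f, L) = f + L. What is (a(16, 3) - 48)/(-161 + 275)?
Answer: -29/114 ≈ -0.25439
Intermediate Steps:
a(f, L) = L + f
(a(16, 3) - 48)/(-161 + 275) = ((3 + 16) - 48)/(-161 + 275) = (19 - 48)/114 = -29*1/114 = -29/114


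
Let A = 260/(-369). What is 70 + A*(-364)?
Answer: 120470/369 ≈ 326.48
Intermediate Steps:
A = -260/369 (A = 260*(-1/369) = -260/369 ≈ -0.70461)
70 + A*(-364) = 70 - 260/369*(-364) = 70 + 94640/369 = 120470/369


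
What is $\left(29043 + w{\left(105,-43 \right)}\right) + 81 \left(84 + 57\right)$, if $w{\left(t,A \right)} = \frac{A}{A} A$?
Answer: $40421$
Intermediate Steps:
$w{\left(t,A \right)} = A$ ($w{\left(t,A \right)} = 1 A = A$)
$\left(29043 + w{\left(105,-43 \right)}\right) + 81 \left(84 + 57\right) = \left(29043 - 43\right) + 81 \left(84 + 57\right) = 29000 + 81 \cdot 141 = 29000 + 11421 = 40421$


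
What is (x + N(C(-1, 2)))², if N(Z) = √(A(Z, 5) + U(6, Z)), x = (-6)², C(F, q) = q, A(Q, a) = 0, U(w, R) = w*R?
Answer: 1308 + 144*√3 ≈ 1557.4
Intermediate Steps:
U(w, R) = R*w
x = 36
N(Z) = √6*√Z (N(Z) = √(0 + Z*6) = √(0 + 6*Z) = √(6*Z) = √6*√Z)
(x + N(C(-1, 2)))² = (36 + √6*√2)² = (36 + 2*√3)²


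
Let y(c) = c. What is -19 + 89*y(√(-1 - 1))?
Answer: -19 + 89*I*√2 ≈ -19.0 + 125.86*I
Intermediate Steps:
-19 + 89*y(√(-1 - 1)) = -19 + 89*√(-1 - 1) = -19 + 89*√(-2) = -19 + 89*(I*√2) = -19 + 89*I*√2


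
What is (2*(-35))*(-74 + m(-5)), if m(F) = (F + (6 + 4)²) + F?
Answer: -1120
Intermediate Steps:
m(F) = 100 + 2*F (m(F) = (F + 10²) + F = (F + 100) + F = (100 + F) + F = 100 + 2*F)
(2*(-35))*(-74 + m(-5)) = (2*(-35))*(-74 + (100 + 2*(-5))) = -70*(-74 + (100 - 10)) = -70*(-74 + 90) = -70*16 = -1120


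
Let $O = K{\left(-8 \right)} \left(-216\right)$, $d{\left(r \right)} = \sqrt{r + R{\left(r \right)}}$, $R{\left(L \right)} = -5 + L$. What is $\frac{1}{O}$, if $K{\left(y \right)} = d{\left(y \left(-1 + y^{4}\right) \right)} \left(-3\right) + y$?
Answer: $\frac{1}{15924303} - \frac{5 i \sqrt{2621}}{42464808} \approx 6.2797 \cdot 10^{-8} - 6.028 \cdot 10^{-6} i$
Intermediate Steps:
$d{\left(r \right)} = \sqrt{-5 + 2 r}$ ($d{\left(r \right)} = \sqrt{r + \left(-5 + r\right)} = \sqrt{-5 + 2 r}$)
$K{\left(y \right)} = y - 3 \sqrt{-5 + 2 y \left(-1 + y^{4}\right)}$ ($K{\left(y \right)} = \sqrt{-5 + 2 y \left(-1 + y^{4}\right)} \left(-3\right) + y = - 3 \sqrt{-5 + 2 y \left(-1 + y^{4}\right)} + y = y - 3 \sqrt{-5 + 2 y \left(-1 + y^{4}\right)}$)
$O = 1728 + 3240 i \sqrt{2621}$ ($O = \left(-8 - 3 \sqrt{-5 - -16 + 2 \left(-8\right)^{5}}\right) \left(-216\right) = \left(-8 - 3 \sqrt{-5 + 16 + 2 \left(-32768\right)}\right) \left(-216\right) = \left(-8 - 3 \sqrt{-5 + 16 - 65536}\right) \left(-216\right) = \left(-8 - 3 \sqrt{-65525}\right) \left(-216\right) = \left(-8 - 3 \cdot 5 i \sqrt{2621}\right) \left(-216\right) = \left(-8 - 15 i \sqrt{2621}\right) \left(-216\right) = 1728 + 3240 i \sqrt{2621} \approx 1728.0 + 1.6587 \cdot 10^{5} i$)
$\frac{1}{O} = \frac{1}{1728 + 3240 i \sqrt{2621}}$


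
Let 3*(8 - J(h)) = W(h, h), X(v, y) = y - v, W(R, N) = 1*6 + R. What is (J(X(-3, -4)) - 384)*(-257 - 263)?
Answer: 589160/3 ≈ 1.9639e+5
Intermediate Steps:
W(R, N) = 6 + R
J(h) = 6 - h/3 (J(h) = 8 - (6 + h)/3 = 8 + (-2 - h/3) = 6 - h/3)
(J(X(-3, -4)) - 384)*(-257 - 263) = ((6 - (-4 - 1*(-3))/3) - 384)*(-257 - 263) = ((6 - (-4 + 3)/3) - 384)*(-520) = ((6 - ⅓*(-1)) - 384)*(-520) = ((6 + ⅓) - 384)*(-520) = (19/3 - 384)*(-520) = -1133/3*(-520) = 589160/3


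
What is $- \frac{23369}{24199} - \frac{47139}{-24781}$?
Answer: $\frac{561609472}{599675419} \approx 0.93652$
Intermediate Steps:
$- \frac{23369}{24199} - \frac{47139}{-24781} = \left(-23369\right) \frac{1}{24199} - - \frac{47139}{24781} = - \frac{23369}{24199} + \frac{47139}{24781} = \frac{561609472}{599675419}$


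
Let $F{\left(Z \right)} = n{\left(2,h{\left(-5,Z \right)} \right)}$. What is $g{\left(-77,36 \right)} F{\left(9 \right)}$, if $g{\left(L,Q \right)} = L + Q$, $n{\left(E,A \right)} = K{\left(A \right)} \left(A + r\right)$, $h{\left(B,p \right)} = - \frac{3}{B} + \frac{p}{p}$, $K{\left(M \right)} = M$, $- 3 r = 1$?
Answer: $- \frac{6232}{75} \approx -83.093$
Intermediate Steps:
$r = - \frac{1}{3}$ ($r = \left(- \frac{1}{3}\right) 1 = - \frac{1}{3} \approx -0.33333$)
$h{\left(B,p \right)} = 1 - \frac{3}{B}$ ($h{\left(B,p \right)} = - \frac{3}{B} + 1 = 1 - \frac{3}{B}$)
$n{\left(E,A \right)} = A \left(- \frac{1}{3} + A\right)$ ($n{\left(E,A \right)} = A \left(A - \frac{1}{3}\right) = A \left(- \frac{1}{3} + A\right)$)
$F{\left(Z \right)} = \frac{152}{75}$ ($F{\left(Z \right)} = \frac{-3 - 5}{-5} \left(- \frac{1}{3} + \frac{-3 - 5}{-5}\right) = \left(- \frac{1}{5}\right) \left(-8\right) \left(- \frac{1}{3} - - \frac{8}{5}\right) = \frac{8 \left(- \frac{1}{3} + \frac{8}{5}\right)}{5} = \frac{8}{5} \cdot \frac{19}{15} = \frac{152}{75}$)
$g{\left(-77,36 \right)} F{\left(9 \right)} = \left(-77 + 36\right) \frac{152}{75} = \left(-41\right) \frac{152}{75} = - \frac{6232}{75}$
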